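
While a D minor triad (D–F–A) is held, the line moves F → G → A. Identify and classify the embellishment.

The harmony at that moment is D minor triad (D, F, A); G is not a chord tone.
It is approached by step up from F and left by step up to A.
Step in, step out in the same direction — a passing tone.

G is a passing tone.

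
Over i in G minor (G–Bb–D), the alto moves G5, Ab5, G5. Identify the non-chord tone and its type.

The harmony at that moment is G minor triad (G, Bb, D); Ab5 is not a chord tone.
It is approached by step up from G5 and left by step down to G5.
Step away and step back to the same note — a neighbor tone (upper neighbor).

Ab5 is a neighbor tone.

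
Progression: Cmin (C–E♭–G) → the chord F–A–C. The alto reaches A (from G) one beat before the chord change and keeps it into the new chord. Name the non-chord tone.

The harmony at that moment is C minor triad (C, E♭, G); A is not a chord tone.
It is approached by step up from G and then sustained as the same pitch into the next harmony.
Arriving early and becoming a chord tone when the harmony changes — an anticipation.

A is an anticipation.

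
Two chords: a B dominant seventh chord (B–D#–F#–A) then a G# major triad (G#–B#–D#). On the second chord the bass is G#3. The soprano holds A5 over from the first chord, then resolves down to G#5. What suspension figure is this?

At the second chord the bass is G#3. The suspended A5 lies a ninth above the bass; after resolving down by step to G#5, the interval above the bass becomes an octave.
Suspension figures are named by those two intervals: 9–8.

9–8 suspension.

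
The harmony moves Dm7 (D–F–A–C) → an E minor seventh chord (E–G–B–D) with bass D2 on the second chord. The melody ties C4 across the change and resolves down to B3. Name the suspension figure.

7–6 suspension.

At the second chord the bass is D2. The suspended C4 lies a seventh above the bass; after resolving down by step to B3, the interval above the bass becomes a sixth.
Suspension figures are named by those two intervals: 7–6.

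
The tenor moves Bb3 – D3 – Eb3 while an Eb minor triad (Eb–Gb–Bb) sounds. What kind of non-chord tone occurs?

The harmony at that moment is Eb minor triad (Eb, Gb, Bb); D3 is not a chord tone.
It is approached by leap down from Bb3 and left by step up to Eb3.
Leap in, step out — an appoggiatura.

D3 is an appoggiatura.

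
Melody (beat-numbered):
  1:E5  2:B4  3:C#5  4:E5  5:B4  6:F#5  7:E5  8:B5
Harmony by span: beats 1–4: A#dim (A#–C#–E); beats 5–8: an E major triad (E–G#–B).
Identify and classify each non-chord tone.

B4 (beat 2) — appoggiatura; F#5 (beat 6) — appoggiatura.

The harmony at that moment is A# diminished triad (A#, C#, E); B4 is not a chord tone.
It is approached by leap down from E5 and left by step up to C#5.
Leap in, step out — an appoggiatura.
The harmony at that moment is E major triad (E, G#, B); F#5 is not a chord tone.
It is approached by leap up from B4 and left by step down to E5.
Leap in, step out — an appoggiatura.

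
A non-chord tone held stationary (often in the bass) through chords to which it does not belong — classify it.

Approach: none. Departure: none — a single pitch is sustained while the chords change around it, passing through harmonies that do not contain it.
No melodic motion at all; the dissonance is created entirely by the moving harmonies against the stationary note — a pedal tone (pedal point).

Pedal tone.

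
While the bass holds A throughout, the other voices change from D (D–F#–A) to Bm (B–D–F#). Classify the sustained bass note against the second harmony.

Pedal tone (pedal point).

The harmony at that moment is B minor triad (B, D, F#); A is not a chord tone.
It is held over (the same pitch as the preceding A) and then sustained as the same pitch into the next harmony.
Sustained through a change of harmony — a pedal tone.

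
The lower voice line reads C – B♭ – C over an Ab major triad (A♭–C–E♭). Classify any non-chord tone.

B♭ is a neighbor tone.

The harmony at that moment is A♭ major triad (A♭, C, E♭); B♭ is not a chord tone.
It is approached by step down from C and left by step up to C.
Step away and step back to the same note — a neighbor tone (lower neighbor).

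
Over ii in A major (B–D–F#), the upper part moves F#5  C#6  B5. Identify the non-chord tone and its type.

C#6 is an appoggiatura.

The harmony at that moment is B minor triad (B, D, F#); C#6 is not a chord tone.
It is approached by leap up from F#5 and left by step down to B5.
Leap in, step out — an appoggiatura.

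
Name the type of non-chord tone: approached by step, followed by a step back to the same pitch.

Approach: by step. Departure: by step in the opposite direction, back to the starting pitch.
Stepwise on both sides but reversing to return to the same chord tone — a neighbor tone. (Had it continued onward in the same direction it would be a passing tone instead.)

Neighbor tone.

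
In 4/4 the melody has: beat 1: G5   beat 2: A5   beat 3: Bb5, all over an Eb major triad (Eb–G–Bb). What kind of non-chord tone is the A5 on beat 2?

The harmony at that moment is Eb major triad (Eb, G, Bb); A5 is not a chord tone.
It is approached by step up from G5 and left by step up to Bb5.
Step in, step out in the same direction — a passing tone.

Passing tone.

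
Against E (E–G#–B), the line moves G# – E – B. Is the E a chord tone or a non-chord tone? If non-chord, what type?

Chord tone (the root of E major triad).

E major triad contains E, G#, B; E is the root, so it is a chord tone.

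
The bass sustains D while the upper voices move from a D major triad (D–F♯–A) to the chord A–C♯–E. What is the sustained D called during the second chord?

Pedal tone (pedal point).

The harmony at that moment is A major triad (A, C♯, E); D is not a chord tone.
It is held over (the same pitch as the preceding D) and then sustained as the same pitch into the next harmony.
Sustained through a change of harmony — a pedal tone.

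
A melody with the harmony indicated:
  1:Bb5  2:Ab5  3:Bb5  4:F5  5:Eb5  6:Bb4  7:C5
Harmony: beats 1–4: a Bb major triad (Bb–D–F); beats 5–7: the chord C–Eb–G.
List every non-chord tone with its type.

Ab5 (beat 2) — neighbor tone; Bb4 (beat 6) — appoggiatura.

The harmony at that moment is Bb major triad (Bb, D, F); Ab5 is not a chord tone.
It is approached by step down from Bb5 and left by step up to Bb5.
Step away and step back to the same note — a neighbor tone (lower neighbor).
The harmony at that moment is C minor triad (C, Eb, G); Bb4 is not a chord tone.
It is approached by leap down from Eb5 and left by step up to C5.
Leap in, step out — an appoggiatura.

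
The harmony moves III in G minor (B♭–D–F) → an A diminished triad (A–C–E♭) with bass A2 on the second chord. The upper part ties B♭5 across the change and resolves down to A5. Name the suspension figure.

9–8 suspension.

At the second chord the bass is A2. The suspended B♭5 lies a ninth above the bass; after resolving down by step to A5, the interval above the bass becomes an octave.
Suspension figures are named by those two intervals: 9–8.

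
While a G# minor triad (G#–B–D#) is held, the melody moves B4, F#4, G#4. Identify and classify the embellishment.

F#4 is an appoggiatura.

The harmony at that moment is G# minor triad (G#, B, D#); F#4 is not a chord tone.
It is approached by leap down from B4 and left by step up to G#4.
Leap in, step out — an appoggiatura.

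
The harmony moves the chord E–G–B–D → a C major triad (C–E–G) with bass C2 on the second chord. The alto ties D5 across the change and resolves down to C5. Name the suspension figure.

9–8 suspension.

At the second chord the bass is C2. The suspended D5 lies a ninth above the bass; after resolving down by step to C5, the interval above the bass becomes an octave.
Suspension figures are named by those two intervals: 9–8.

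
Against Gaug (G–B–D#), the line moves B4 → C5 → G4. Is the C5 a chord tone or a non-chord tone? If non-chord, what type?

The harmony at that moment is G augmented triad (G, B, D#); C5 is not a chord tone.
It is approached by step up from B4 and left by leap down to G4.
Step in, leap out — an escape tone.

Non-chord tone — an escape tone.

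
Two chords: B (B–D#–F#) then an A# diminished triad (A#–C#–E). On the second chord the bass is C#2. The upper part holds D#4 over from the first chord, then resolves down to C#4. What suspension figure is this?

At the second chord the bass is C#2. The suspended D#4 lies a ninth above the bass; after resolving down by step to C#4, the interval above the bass becomes an octave.
Suspension figures are named by those two intervals: 9–8.

9–8 suspension.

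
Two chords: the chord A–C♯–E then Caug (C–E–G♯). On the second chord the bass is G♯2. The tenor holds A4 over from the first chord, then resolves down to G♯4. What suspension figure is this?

At the second chord the bass is G♯2. The suspended A4 lies a ninth above the bass; after resolving down by step to G♯4, the interval above the bass becomes an octave.
Suspension figures are named by those two intervals: 9–8.

9–8 suspension.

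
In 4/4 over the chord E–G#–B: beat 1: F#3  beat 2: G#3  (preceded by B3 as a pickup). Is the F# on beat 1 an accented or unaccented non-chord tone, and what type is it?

The harmony at that moment is E major triad (E, G#, B); F#3 is not a chord tone.
It is approached by leap down from B3 and left by step up to G#3.
Leap in, step out — an appoggiatura.
It falls on the downbeat, so it is accented.

Accented appoggiatura.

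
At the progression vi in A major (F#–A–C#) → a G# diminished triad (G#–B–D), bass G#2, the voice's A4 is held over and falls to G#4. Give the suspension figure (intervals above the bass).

At the second chord the bass is G#2. The suspended A4 lies a ninth above the bass; after resolving down by step to G#4, the interval above the bass becomes an octave.
Suspension figures are named by those two intervals: 9–8.

9–8 suspension.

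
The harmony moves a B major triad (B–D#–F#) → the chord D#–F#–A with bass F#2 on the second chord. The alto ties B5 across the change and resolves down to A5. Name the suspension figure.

At the second chord the bass is F#2. The suspended B5 lies a fourth above the bass; after resolving down by step to A5, the interval above the bass becomes a third.
Suspension figures are named by those two intervals: 4–3.

4–3 suspension.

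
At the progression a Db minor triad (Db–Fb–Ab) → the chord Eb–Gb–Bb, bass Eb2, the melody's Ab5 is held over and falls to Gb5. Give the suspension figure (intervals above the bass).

At the second chord the bass is Eb2. The suspended Ab5 lies a fourth above the bass; after resolving down by step to Gb5, the interval above the bass becomes a third.
Suspension figures are named by those two intervals: 4–3.

4–3 suspension.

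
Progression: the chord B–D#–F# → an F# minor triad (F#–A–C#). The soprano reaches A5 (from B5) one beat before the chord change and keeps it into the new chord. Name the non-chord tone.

The harmony at that moment is B major triad (B, D#, F#); A5 is not a chord tone.
It is approached by step down from B5 and then sustained as the same pitch into the next harmony.
Arriving early and becoming a chord tone when the harmony changes — an anticipation.

A5 is an anticipation.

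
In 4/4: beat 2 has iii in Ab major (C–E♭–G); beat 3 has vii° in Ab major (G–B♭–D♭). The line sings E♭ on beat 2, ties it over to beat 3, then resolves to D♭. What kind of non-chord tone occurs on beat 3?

Suspension.

The harmony at that moment is G diminished triad (G, B♭, D♭); E♭ is not a chord tone.
It is held over (the same pitch as the preceding E♭) and left by step down to D♭.
Held over from the previous chord and resolving down by step — a suspension.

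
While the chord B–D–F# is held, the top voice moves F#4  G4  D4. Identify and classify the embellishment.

The harmony at that moment is B minor triad (B, D, F#); G4 is not a chord tone.
It is approached by step up from F#4 and left by leap down to D4.
Step in, leap out — an escape tone.

G4 is an escape tone.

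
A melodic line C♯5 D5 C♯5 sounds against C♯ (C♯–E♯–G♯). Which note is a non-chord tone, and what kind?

D5 is a neighbor tone.

The harmony at that moment is C♯ major triad (C♯, E♯, G♯); D5 is not a chord tone.
It is approached by step up from C♯5 and left by step down to C♯5.
Step away and step back to the same note — a neighbor tone (upper neighbor).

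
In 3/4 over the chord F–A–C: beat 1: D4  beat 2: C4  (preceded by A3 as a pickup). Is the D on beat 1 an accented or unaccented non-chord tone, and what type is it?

Accented appoggiatura.

The harmony at that moment is F major triad (F, A, C); D4 is not a chord tone.
It is approached by leap up from A3 and left by step down to C4.
Leap in, step out — an appoggiatura.
It falls on the downbeat, so it is accented.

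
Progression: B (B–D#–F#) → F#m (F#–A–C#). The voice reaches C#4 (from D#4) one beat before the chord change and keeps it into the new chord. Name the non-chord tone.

C#4 is an anticipation.

The harmony at that moment is B major triad (B, D#, F#); C#4 is not a chord tone.
It is approached by step down from D#4 and then sustained as the same pitch into the next harmony.
Arriving early and becoming a chord tone when the harmony changes — an anticipation.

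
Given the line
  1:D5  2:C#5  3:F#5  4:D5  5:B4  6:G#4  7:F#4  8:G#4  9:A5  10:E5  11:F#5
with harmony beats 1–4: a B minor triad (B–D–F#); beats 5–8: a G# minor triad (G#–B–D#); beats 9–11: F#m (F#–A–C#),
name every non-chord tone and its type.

C#5 (beat 2) — escape tone; F#4 (beat 7) — neighbor tone; E5 (beat 10) — appoggiatura.

The harmony at that moment is B minor triad (B, D, F#); C#5 is not a chord tone.
It is approached by step down from D5 and left by leap up to F#5.
Step in, leap out — an escape tone.
The harmony at that moment is G# minor triad (G#, B, D#); F#4 is not a chord tone.
It is approached by step down from G#4 and left by step up to G#4.
Step away and step back to the same note — a neighbor tone (lower neighbor).
The harmony at that moment is F# minor triad (F#, A, C#); E5 is not a chord tone.
It is approached by leap down from A5 and left by step up to F#5.
Leap in, step out — an appoggiatura.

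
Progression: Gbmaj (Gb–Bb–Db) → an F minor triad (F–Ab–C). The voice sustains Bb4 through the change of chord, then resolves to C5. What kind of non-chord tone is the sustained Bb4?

Bb4 is a retardation.

The harmony at that moment is F minor triad (F, Ab, C); Bb4 is not a chord tone.
It is held over (the same pitch as the preceding Bb4) and left by step up to C5.
Held over from the previous chord and resolving up by step — a retardation.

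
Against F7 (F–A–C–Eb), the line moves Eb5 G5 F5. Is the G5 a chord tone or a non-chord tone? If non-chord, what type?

Non-chord tone — an appoggiatura.

The harmony at that moment is F dominant seventh chord (F, A, C, Eb); G5 is not a chord tone.
It is approached by leap up from Eb5 and left by step down to F5.
Leap in, step out — an appoggiatura.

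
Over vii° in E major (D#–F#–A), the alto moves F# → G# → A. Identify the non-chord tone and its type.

The harmony at that moment is D# diminished triad (D#, F#, A); G# is not a chord tone.
It is approached by step up from F# and left by step up to A.
Step in, step out in the same direction — a passing tone.

G# is a passing tone.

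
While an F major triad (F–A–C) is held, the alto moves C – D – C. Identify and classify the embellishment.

The harmony at that moment is F major triad (F, A, C); D is not a chord tone.
It is approached by step up from C and left by step down to C.
Step away and step back to the same note — a neighbor tone (upper neighbor).

D is a neighbor tone.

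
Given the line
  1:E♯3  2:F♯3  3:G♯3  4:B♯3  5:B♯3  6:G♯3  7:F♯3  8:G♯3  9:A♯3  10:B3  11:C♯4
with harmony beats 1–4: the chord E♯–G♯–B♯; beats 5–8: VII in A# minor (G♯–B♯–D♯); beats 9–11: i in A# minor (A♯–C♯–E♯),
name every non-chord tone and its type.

The harmony at that moment is E♯ minor triad (E♯, G♯, B♯); F♯3 is not a chord tone.
It is approached by step up from E♯3 and left by step up to G♯3.
Step in, step out in the same direction — a passing tone.
The harmony at that moment is G♯ major triad (G♯, B♯, D♯); F♯3 is not a chord tone.
It is approached by step down from G♯3 and left by step up to G♯3.
Step away and step back to the same note — a neighbor tone (lower neighbor).
The harmony at that moment is A♯ minor triad (A♯, C♯, E♯); B3 is not a chord tone.
It is approached by step up from A♯3 and left by step up to C♯4.
Step in, step out in the same direction — a passing tone.

F♯3 (beat 2) — passing tone; F♯3 (beat 7) — neighbor tone; B3 (beat 10) — passing tone.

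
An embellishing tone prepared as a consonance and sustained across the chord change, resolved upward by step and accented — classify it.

Approach: by preparation — the pitch is first a chord tone, then held (tied or repeated) while the harmony changes under it. Departure: up by step. Metric position: strong.
A prepared dissonance that resolves upward by step — a retardation. (The same figure resolving downward would be a suspension.)

Retardation.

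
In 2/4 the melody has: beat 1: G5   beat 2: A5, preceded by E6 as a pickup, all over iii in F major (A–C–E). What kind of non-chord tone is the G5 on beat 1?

The harmony at that moment is A minor triad (A, C, E); G5 is not a chord tone.
It is approached by leap down from E6 and left by step up to A5.
Leap in, step out, metrically accented — an appoggiatura.

Appoggiatura.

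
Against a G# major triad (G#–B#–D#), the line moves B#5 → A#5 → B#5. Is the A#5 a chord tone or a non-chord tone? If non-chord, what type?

The harmony at that moment is G# major triad (G#, B#, D#); A#5 is not a chord tone.
It is approached by step down from B#5 and left by step up to B#5.
Step away and step back to the same note — a neighbor tone (lower neighbor).

Non-chord tone — a neighbor tone.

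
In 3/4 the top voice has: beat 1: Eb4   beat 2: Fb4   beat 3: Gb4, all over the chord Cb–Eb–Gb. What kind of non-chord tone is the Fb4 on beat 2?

The harmony at that moment is Cb major triad (Cb, Eb, Gb); Fb4 is not a chord tone.
It is approached by step up from Eb4 and left by step up to Gb4.
Step in, step out in the same direction — a passing tone.

Passing tone.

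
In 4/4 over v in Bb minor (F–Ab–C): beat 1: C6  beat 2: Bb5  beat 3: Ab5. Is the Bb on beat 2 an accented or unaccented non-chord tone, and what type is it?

The harmony at that moment is F minor triad (F, Ab, C); Bb5 is not a chord tone.
It is approached by step down from C6 and left by step down to Ab5.
Step in, step out in the same direction — a passing tone.
It falls on a weak beat, so it is unaccented.

Unaccented passing tone.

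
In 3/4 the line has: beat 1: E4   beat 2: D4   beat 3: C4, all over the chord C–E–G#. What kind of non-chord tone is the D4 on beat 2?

Passing tone.

The harmony at that moment is C augmented triad (C, E, G#); D4 is not a chord tone.
It is approached by step down from E4 and left by step down to C4.
Step in, step out in the same direction — a passing tone.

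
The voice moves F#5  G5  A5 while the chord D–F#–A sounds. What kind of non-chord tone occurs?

The harmony at that moment is D major triad (D, F#, A); G5 is not a chord tone.
It is approached by step up from F#5 and left by step up to A5.
Step in, step out in the same direction — a passing tone.

G5 is a passing tone.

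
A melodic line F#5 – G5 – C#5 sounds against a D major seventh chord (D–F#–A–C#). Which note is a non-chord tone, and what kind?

The harmony at that moment is D major seventh chord (D, F#, A, C#); G5 is not a chord tone.
It is approached by step up from F#5 and left by leap down to C#5.
Step in, leap out — an escape tone.

G5 is an escape tone.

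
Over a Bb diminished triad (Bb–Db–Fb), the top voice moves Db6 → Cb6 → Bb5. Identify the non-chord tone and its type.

The harmony at that moment is Bb diminished triad (Bb, Db, Fb); Cb6 is not a chord tone.
It is approached by step down from Db6 and left by step down to Bb5.
Step in, step out in the same direction — a passing tone.

Cb6 is a passing tone.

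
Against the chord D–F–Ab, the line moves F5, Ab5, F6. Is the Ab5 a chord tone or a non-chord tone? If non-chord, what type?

Chord tone (the fifth of D diminished triad).

D diminished triad contains D, F, Ab; Ab is the fifth, so it is a chord tone.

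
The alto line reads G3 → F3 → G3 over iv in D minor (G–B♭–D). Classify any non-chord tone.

The harmony at that moment is G minor triad (G, B♭, D); F3 is not a chord tone.
It is approached by step down from G3 and left by step up to G3.
Step away and step back to the same note — a neighbor tone (lower neighbor).

F3 is a neighbor tone.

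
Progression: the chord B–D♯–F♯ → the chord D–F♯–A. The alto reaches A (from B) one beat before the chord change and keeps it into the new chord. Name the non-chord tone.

The harmony at that moment is B major triad (B, D♯, F♯); A is not a chord tone.
It is approached by step down from B and then sustained as the same pitch into the next harmony.
Arriving early and becoming a chord tone when the harmony changes — an anticipation.

A is an anticipation.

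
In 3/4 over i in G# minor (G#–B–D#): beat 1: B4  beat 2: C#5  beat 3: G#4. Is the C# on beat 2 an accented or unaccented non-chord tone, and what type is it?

Unaccented escape tone.

The harmony at that moment is G# minor triad (G#, B, D#); C#5 is not a chord tone.
It is approached by step up from B4 and left by leap down to G#4.
Step in, leap out — an escape tone.
It falls on a weak beat, so it is unaccented.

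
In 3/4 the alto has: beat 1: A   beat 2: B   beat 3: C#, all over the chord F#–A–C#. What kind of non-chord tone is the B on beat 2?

Passing tone.

The harmony at that moment is F# minor triad (F#, A, C#); B is not a chord tone.
It is approached by step up from A and left by step up to C#.
Step in, step out in the same direction — a passing tone.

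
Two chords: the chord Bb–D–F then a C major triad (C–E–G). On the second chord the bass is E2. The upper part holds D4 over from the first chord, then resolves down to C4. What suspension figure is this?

7–6 suspension.

At the second chord the bass is E2. The suspended D4 lies a seventh above the bass; after resolving down by step to C4, the interval above the bass becomes a sixth.
Suspension figures are named by those two intervals: 7–6.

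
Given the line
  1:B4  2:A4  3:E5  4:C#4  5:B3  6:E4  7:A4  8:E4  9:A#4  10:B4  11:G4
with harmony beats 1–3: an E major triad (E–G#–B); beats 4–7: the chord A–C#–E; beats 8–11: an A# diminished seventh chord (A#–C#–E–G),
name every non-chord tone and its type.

The harmony at that moment is E major triad (E, G#, B); A4 is not a chord tone.
It is approached by step down from B4 and left by leap up to E5.
Step in, leap out — an escape tone.
The harmony at that moment is A major triad (A, C#, E); B3 is not a chord tone.
It is approached by step down from C#4 and left by leap up to E4.
Step in, leap out — an escape tone.
The harmony at that moment is A# diminished seventh chord (A#, C#, E, G); B4 is not a chord tone.
It is approached by step up from A#4 and left by leap down to G4.
Step in, leap out — an escape tone.

A4 (beat 2) — escape tone; B3 (beat 5) — escape tone; B4 (beat 10) — escape tone.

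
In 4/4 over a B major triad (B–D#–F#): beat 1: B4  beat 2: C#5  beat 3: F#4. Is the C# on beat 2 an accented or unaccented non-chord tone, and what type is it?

Unaccented escape tone.

The harmony at that moment is B major triad (B, D#, F#); C#5 is not a chord tone.
It is approached by step up from B4 and left by leap down to F#4.
Step in, leap out — an escape tone.
It falls on a weak beat, so it is unaccented.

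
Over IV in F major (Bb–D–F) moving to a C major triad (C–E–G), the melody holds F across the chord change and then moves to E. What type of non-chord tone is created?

F is a suspension.

The harmony at that moment is C major triad (C, E, G); F is not a chord tone.
It is held over (the same pitch as the preceding F) and left by step down to E.
Held over from the previous chord and resolving down by step — a suspension.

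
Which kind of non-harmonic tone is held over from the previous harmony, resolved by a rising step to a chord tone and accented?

Approach: by preparation — the pitch is first a chord tone, then held (tied or repeated) while the harmony changes under it. Departure: up by step. Metric position: strong.
A prepared dissonance that resolves upward by step — a retardation. (The same figure resolving downward would be a suspension.)

Retardation.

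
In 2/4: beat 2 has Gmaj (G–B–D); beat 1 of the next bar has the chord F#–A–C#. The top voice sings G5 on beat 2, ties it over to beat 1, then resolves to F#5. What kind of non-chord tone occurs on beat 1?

Suspension.

The harmony at that moment is F# minor triad (F#, A, C#); G5 is not a chord tone.
It is held over (the same pitch as the preceding G5) and left by step down to F#5.
Held over from the previous chord and resolving down by step — a suspension.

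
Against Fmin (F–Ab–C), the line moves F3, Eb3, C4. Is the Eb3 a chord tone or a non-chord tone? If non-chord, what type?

The harmony at that moment is F minor triad (F, Ab, C); Eb3 is not a chord tone.
It is approached by step down from F3 and left by leap up to C4.
Step in, leap out — an escape tone.

Non-chord tone — an escape tone.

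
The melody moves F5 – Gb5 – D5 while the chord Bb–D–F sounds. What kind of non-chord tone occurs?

Gb5 is an escape tone.

The harmony at that moment is Bb major triad (Bb, D, F); Gb5 is not a chord tone.
It is approached by step up from F5 and left by leap down to D5.
Step in, leap out — an escape tone.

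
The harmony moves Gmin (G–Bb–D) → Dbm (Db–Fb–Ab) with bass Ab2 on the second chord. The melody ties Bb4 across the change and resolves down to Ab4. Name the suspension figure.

At the second chord the bass is Ab2. The suspended Bb4 lies a ninth above the bass; after resolving down by step to Ab4, the interval above the bass becomes an octave.
Suspension figures are named by those two intervals: 9–8.

9–8 suspension.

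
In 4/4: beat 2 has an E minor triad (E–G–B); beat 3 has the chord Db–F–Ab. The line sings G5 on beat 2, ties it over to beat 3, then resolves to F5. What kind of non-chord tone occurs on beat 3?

Suspension.

The harmony at that moment is Db major triad (Db, F, Ab); G5 is not a chord tone.
It is held over (the same pitch as the preceding G5) and left by step down to F5.
Held over from the previous chord and resolving down by step — a suspension.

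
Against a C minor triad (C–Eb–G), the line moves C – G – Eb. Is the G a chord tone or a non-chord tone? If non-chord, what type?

Chord tone (the fifth of C minor triad).

C minor triad contains C, Eb, G; G is the fifth, so it is a chord tone.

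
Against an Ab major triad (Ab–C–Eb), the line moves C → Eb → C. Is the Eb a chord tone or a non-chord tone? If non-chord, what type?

Chord tone (the fifth of Ab major triad).

Ab major triad contains Ab, C, Eb; Eb is the fifth, so it is a chord tone.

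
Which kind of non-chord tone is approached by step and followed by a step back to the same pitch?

Approach: by step. Departure: by step in the opposite direction, back to the starting pitch.
Stepwise on both sides but reversing to return to the same chord tone — a neighbor tone. (Had it continued onward in the same direction it would be a passing tone instead.)

Neighbor tone.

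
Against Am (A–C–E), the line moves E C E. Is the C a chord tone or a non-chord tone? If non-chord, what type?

Chord tone (the third of A minor triad).

A minor triad contains A, C, E; C is the third, so it is a chord tone.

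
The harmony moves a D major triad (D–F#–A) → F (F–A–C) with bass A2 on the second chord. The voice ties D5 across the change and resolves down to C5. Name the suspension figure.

4–3 suspension.

At the second chord the bass is A2. The suspended D5 lies a fourth above the bass; after resolving down by step to C5, the interval above the bass becomes a third.
Suspension figures are named by those two intervals: 4–3.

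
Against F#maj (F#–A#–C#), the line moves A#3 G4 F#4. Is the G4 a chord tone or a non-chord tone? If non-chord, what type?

The harmony at that moment is F# major triad (F#, A#, C#); G4 is not a chord tone.
It is approached by leap up from A#3 and left by step down to F#4.
Leap in, step out — an appoggiatura.

Non-chord tone — an appoggiatura.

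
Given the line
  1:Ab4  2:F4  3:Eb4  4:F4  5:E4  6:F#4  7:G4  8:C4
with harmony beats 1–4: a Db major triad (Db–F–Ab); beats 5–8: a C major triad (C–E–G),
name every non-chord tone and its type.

Eb4 (beat 3) — neighbor tone; F#4 (beat 6) — passing tone.

The harmony at that moment is Db major triad (Db, F, Ab); Eb4 is not a chord tone.
It is approached by step down from F4 and left by step up to F4.
Step away and step back to the same note — a neighbor tone (lower neighbor).
The harmony at that moment is C major triad (C, E, G); F#4 is not a chord tone.
It is approached by step up from E4 and left by step up to G4.
Step in, step out in the same direction — a passing tone.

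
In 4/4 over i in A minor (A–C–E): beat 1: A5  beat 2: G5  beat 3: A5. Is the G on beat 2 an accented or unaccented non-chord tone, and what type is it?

Unaccented neighbor tone.

The harmony at that moment is A minor triad (A, C, E); G5 is not a chord tone.
It is approached by step down from A5 and left by step up to A5.
Step away and step back to the same note — a neighbor tone (lower neighbor).
It falls on a weak beat, so it is unaccented.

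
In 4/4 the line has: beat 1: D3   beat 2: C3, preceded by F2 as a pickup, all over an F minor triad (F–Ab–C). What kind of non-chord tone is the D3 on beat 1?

The harmony at that moment is F minor triad (F, Ab, C); D3 is not a chord tone.
It is approached by leap up from F2 and left by step down to C3.
Leap in, step out, metrically accented — an appoggiatura.

Appoggiatura.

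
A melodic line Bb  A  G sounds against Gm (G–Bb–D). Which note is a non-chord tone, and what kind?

A is a passing tone.

The harmony at that moment is G minor triad (G, Bb, D); A is not a chord tone.
It is approached by step down from Bb and left by step down to G.
Step in, step out in the same direction — a passing tone.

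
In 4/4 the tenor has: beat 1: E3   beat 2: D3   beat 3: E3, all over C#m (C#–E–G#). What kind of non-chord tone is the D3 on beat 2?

The harmony at that moment is C# minor triad (C#, E, G#); D3 is not a chord tone.
It is approached by step down from E3 and left by step up to E3.
Step away and step back to the same note — a neighbor tone (lower neighbor).

Lower neighbor tone.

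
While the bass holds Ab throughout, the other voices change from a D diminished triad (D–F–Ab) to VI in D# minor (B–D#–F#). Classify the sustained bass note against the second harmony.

The harmony at that moment is B major triad (B, D#, F#); Ab is not a chord tone.
It is held over (the same pitch as the preceding Ab) and then sustained as the same pitch into the next harmony.
Sustained through a change of harmony — a pedal tone.

Pedal tone (pedal point).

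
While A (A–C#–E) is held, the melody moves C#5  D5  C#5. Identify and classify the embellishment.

The harmony at that moment is A major triad (A, C#, E); D5 is not a chord tone.
It is approached by step up from C#5 and left by step down to C#5.
Step away and step back to the same note — a neighbor tone (upper neighbor).

D5 is a neighbor tone.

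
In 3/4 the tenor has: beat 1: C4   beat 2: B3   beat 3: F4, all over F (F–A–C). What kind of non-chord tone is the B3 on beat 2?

The harmony at that moment is F major triad (F, A, C); B3 is not a chord tone.
It is approached by step down from C4 and left by leap up to F4.
Step in, leap out, on a weak beat — an escape tone.

Escape tone.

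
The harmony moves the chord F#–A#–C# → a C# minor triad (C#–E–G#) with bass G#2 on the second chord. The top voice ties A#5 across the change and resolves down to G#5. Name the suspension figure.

9–8 suspension.

At the second chord the bass is G#2. The suspended A#5 lies a ninth above the bass; after resolving down by step to G#5, the interval above the bass becomes an octave.
Suspension figures are named by those two intervals: 9–8.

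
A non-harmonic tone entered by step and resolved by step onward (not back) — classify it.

Passing tone.

Approach: by step. Departure: by step, continuing in the same direction.
Stepwise on both sides with no change of direction means the note fills in the space between two different chord tones — a passing tone. (Had it turned back to its starting note it would be a neighbor tone instead.)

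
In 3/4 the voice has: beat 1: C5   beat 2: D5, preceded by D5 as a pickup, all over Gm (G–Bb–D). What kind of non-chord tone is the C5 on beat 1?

Lower neighbor tone.

The harmony at that moment is G minor triad (G, Bb, D); C5 is not a chord tone.
It is approached by step down from D5 and left by step up to D5.
Step away and step back to the same note — a neighbor tone (lower neighbor).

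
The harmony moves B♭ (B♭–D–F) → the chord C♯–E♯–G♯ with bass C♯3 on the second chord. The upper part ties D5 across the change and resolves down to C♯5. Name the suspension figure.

At the second chord the bass is C♯3. The suspended D5 lies a ninth above the bass; after resolving down by step to C♯5, the interval above the bass becomes an octave.
Suspension figures are named by those two intervals: 9–8.

9–8 suspension.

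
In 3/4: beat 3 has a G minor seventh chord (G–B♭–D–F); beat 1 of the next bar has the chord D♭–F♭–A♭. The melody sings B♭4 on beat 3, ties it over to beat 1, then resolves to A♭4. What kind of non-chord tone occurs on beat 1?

Suspension.

The harmony at that moment is D♭ minor triad (D♭, F♭, A♭); B♭4 is not a chord tone.
It is held over (the same pitch as the preceding B♭4) and left by step down to A♭4.
Held over from the previous chord and resolving down by step — a suspension.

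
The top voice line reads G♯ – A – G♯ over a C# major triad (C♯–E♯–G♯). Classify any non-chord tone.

The harmony at that moment is C♯ major triad (C♯, E♯, G♯); A is not a chord tone.
It is approached by step up from G♯ and left by step down to G♯.
Step away and step back to the same note — a neighbor tone (upper neighbor).

A is a neighbor tone.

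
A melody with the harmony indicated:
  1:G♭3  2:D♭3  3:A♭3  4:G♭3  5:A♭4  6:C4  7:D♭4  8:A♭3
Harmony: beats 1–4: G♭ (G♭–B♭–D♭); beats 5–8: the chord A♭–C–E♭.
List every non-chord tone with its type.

The harmony at that moment is G♭ major triad (G♭, B♭, D♭); A♭3 is not a chord tone.
It is approached by leap up from D♭3 and left by step down to G♭3.
Leap in, step out — an appoggiatura.
The harmony at that moment is A♭ major triad (A♭, C, E♭); D♭4 is not a chord tone.
It is approached by step up from C4 and left by leap down to A♭3.
Step in, leap out — an escape tone.

A♭3 (beat 3) — appoggiatura; D♭4 (beat 7) — escape tone.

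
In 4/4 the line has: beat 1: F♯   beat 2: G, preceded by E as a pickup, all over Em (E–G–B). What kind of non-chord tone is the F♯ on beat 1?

The harmony at that moment is E minor triad (E, G, B); F♯ is not a chord tone.
It is approached by step up from E and left by step up to G.
Step in, step out in the same direction — a passing tone.

Passing tone.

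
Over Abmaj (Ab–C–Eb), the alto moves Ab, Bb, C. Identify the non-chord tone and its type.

Bb is a passing tone.

The harmony at that moment is Ab major triad (Ab, C, Eb); Bb is not a chord tone.
It is approached by step up from Ab and left by step up to C.
Step in, step out in the same direction — a passing tone.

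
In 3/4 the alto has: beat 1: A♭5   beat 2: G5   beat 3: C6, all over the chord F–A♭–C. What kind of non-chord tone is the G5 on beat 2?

The harmony at that moment is F minor triad (F, A♭, C); G5 is not a chord tone.
It is approached by step down from A♭5 and left by leap up to C6.
Step in, leap out, on a weak beat — an escape tone.

Escape tone.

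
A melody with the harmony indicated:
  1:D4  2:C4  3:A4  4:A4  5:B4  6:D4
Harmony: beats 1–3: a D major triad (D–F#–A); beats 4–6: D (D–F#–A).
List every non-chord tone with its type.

The harmony at that moment is D major triad (D, F#, A); C4 is not a chord tone.
It is approached by step down from D4 and left by leap up to A4.
Step in, leap out — an escape tone.
The harmony at that moment is D major triad (D, F#, A); B4 is not a chord tone.
It is approached by step up from A4 and left by leap down to D4.
Step in, leap out — an escape tone.

C4 (beat 2) — escape tone; B4 (beat 5) — escape tone.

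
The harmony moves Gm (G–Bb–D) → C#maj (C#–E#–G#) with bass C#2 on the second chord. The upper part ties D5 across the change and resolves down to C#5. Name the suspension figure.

9–8 suspension.

At the second chord the bass is C#2. The suspended D5 lies a ninth above the bass; after resolving down by step to C#5, the interval above the bass becomes an octave.
Suspension figures are named by those two intervals: 9–8.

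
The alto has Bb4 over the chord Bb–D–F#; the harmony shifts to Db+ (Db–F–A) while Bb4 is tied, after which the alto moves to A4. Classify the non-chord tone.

The harmony at that moment is Db augmented triad (Db, F, A); Bb4 is not a chord tone.
It is held over (the same pitch as the preceding Bb4) and left by step down to A4.
Held over from the previous chord and resolving down by step — a suspension.

Bb4 is a suspension.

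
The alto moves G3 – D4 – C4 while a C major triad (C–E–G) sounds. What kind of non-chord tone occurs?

The harmony at that moment is C major triad (C, E, G); D4 is not a chord tone.
It is approached by leap up from G3 and left by step down to C4.
Leap in, step out — an appoggiatura.

D4 is an appoggiatura.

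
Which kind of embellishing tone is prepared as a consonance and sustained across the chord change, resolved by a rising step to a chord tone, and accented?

Retardation.

Approach: by preparation — the pitch is first a chord tone, then held (tied or repeated) while the harmony changes under it. Departure: up by step. Metric position: strong.
A prepared dissonance that resolves upward by step — a retardation. (The same figure resolving downward would be a suspension.)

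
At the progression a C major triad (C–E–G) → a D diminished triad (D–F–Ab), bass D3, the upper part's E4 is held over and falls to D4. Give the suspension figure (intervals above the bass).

At the second chord the bass is D3. The suspended E4 lies a ninth above the bass; after resolving down by step to D4, the interval above the bass becomes an octave.
Suspension figures are named by those two intervals: 9–8.

9–8 suspension.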